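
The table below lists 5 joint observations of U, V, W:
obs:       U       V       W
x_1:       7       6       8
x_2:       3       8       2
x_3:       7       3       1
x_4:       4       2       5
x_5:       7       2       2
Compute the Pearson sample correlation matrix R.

Step 1 — column means:
  mean(U) = (7 + 3 + 7 + 4 + 7) / 5 = 28/5 = 5.6
  mean(V) = (6 + 8 + 3 + 2 + 2) / 5 = 21/5 = 4.2
  mean(W) = (8 + 2 + 1 + 5 + 2) / 5 = 18/5 = 3.6

Step 2 — sample variances and covariances s[i,j] = (1/(n-1)) · Σ_k (x_{k,i} - mean_i) · (x_{k,j} - mean_j), with n-1 = 4:
  s[U,U] = ((1.4)·(1.4) + (-2.6)·(-2.6) + (1.4)·(1.4) + (-1.6)·(-1.6) + (1.4)·(1.4)) / 4 = 15.2/4 = 3.8
  s[U,V] = ((1.4)·(1.8) + (-2.6)·(3.8) + (1.4)·(-1.2) + (-1.6)·(-2.2) + (1.4)·(-2.2)) / 4 = -8.6/4 = -2.15
  s[U,W] = ((1.4)·(4.4) + (-2.6)·(-1.6) + (1.4)·(-2.6) + (-1.6)·(1.4) + (1.4)·(-1.6)) / 4 = 2.2/4 = 0.55
  s[V,V] = ((1.8)·(1.8) + (3.8)·(3.8) + (-1.2)·(-1.2) + (-2.2)·(-2.2) + (-2.2)·(-2.2)) / 4 = 28.8/4 = 7.2
  s[V,W] = ((1.8)·(4.4) + (3.8)·(-1.6) + (-1.2)·(-2.6) + (-2.2)·(1.4) + (-2.2)·(-1.6)) / 4 = 5.4/4 = 1.35
  s[W,W] = ((4.4)·(4.4) + (-1.6)·(-1.6) + (-2.6)·(-2.6) + (1.4)·(1.4) + (-1.6)·(-1.6)) / 4 = 33.2/4 = 8.3
  Sample standard deviations s_i = √(s[i,i]):
  s(U) = √(3.8) = 1.9494
  s(V) = √(7.2) = 2.6833
  s(W) = √(8.3) = 2.881

Step 3 — r_{ij} = s_{ij} / (s_i · s_j):
  r[U,U] = 1 (diagonal).
  r[U,V] = -2.15 / (1.9494 · 2.6833) = -2.15 / 5.2307 = -0.411
  r[U,W] = 0.55 / (1.9494 · 2.881) = 0.55 / 5.616 = 0.0979
  r[V,V] = 1 (diagonal).
  r[V,W] = 1.35 / (2.6833 · 2.881) = 1.35 / 7.7305 = 0.1746
  r[W,W] = 1 (diagonal).

R is symmetric with unit diagonal. Assembling:

R = [[1, -0.411, 0.0979],
 [-0.411, 1, 0.1746],
 [0.0979, 0.1746, 1]]


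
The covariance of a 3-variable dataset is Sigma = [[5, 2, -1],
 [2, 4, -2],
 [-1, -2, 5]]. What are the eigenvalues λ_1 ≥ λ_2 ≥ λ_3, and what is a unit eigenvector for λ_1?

Step 1 — characteristic polynomial p(λ) = det(λI - Sigma) = λ³ - tr·λ² + c_1·λ - det, where tr = trace, c_1 = sum of the principal 2×2 minors, det = det(Sigma):
  tr = 5 + 4 + 5 = 14,
  c_1 = (5·4 - (2)²) + (5·5 - (-1)²) + (4·5 - (-2)²) = 16 + 24 + 16 = 56,
  det = 5·(4·5 - (-2)²) - (2)·((2)·5 - (-2)·(-1)) + (-1)·((2)·(-2) - 4·(-1)) = 5·(16) - (2)·(8) + (-1)·(0) = 64.
  So p(λ) = λ³ - 14λ² + 56λ - 64.
Step 2 — look for an integer root (rational root theorem: any rational root is an integer divisor of 64). Testing λ = 2:
  p(2) = 8 - 56 + 112 - 64 = 0  ✓
  Dividing out (λ - 2): p(λ) = (λ - 2)(λ² - 12λ + 32).
Step 3 — remaining eigenvalues from the quadratic λ² - 12λ + 32 = 0:
  Δ = 12² - 4·32 = 144 - 128 = 16,  λ = (12 ± √16)/2 = (12 ± 4)/2 = 8 or 4.
  Sorted: λ_1 = 8,  λ_2 = 4,  λ_3 = 2  (check: sum = 14 = tr ✓).

Step 4 — unit eigenvector for λ_1 = 8: v spans the null space of (Sigma - λ_1 I), whose rows are
  r_1 = (-3, 2, -1),  r_2 = (2, -4, -2),  r_3 = (-1, -2, -3).
  v is orthogonal to every row, so take v ∝ r_1 × r_2 = ((2)·(-2) - (-1)·(-4), (-1)·(2) - (-3)·(-2), (-3)·(-4) - (2)·(2)) = (-8, -8, 8).
  Rescale (divide by 8; multiply by -1 so the first nonzero entry is positive): u = (1, 1, -1).
  ||u|| = √((1)² + (1)² + (-1)²) = √(3) ≈ 1.7321,  v_1 = u/||u|| ≈ (0.5774, 0.5774, -0.5774) (||v_1|| = 1).

λ_1 = 8,  λ_2 = 4,  λ_3 = 2;  v_1 ≈ (0.5774, 0.5774, -0.5774)


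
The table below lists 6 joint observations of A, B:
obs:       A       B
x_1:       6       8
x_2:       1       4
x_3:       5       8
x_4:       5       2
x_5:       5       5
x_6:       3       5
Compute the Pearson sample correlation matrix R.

Step 1 — column means:
  mean(A) = (6 + 1 + 5 + 5 + 5 + 3) / 6 = 25/6 = 4.1667
  mean(B) = (8 + 4 + 8 + 2 + 5 + 5) / 6 = 32/6 = 5.3333

Step 2 — sample variances and covariances s[i,j] = (1/(n-1)) · Σ_k (x_{k,i} - mean_i) · (x_{k,j} - mean_j), with n-1 = 5:
  s[A,A] = ((1.8333)·(1.8333) + (-3.1667)·(-3.1667) + (0.8333)·(0.8333) + (0.8333)·(0.8333) + (0.8333)·(0.8333) + (-1.1667)·(-1.1667)) / 5 = 16.8333/5 = 3.3667
  s[A,B] = ((1.8333)·(2.6667) + (-3.1667)·(-1.3333) + (0.8333)·(2.6667) + (0.8333)·(-3.3333) + (0.8333)·(-0.3333) + (-1.1667)·(-0.3333)) / 5 = 8.6667/5 = 1.7333
  s[B,B] = ((2.6667)·(2.6667) + (-1.3333)·(-1.3333) + (2.6667)·(2.6667) + (-3.3333)·(-3.3333) + (-0.3333)·(-0.3333) + (-0.3333)·(-0.3333)) / 5 = 27.3333/5 = 5.4667
  Sample standard deviations s_i = √(s[i,i]):
  s(A) = √(3.3667) = 1.8348
  s(B) = √(5.4667) = 2.3381

Step 3 — r_{ij} = s_{ij} / (s_i · s_j):
  r[A,A] = 1 (diagonal).
  r[A,B] = 1.7333 / (1.8348 · 2.3381) = 1.7333 / 4.29 = 0.404
  r[B,B] = 1 (diagonal).

R is symmetric with unit diagonal. Assembling:

R = [[1, 0.404],
 [0.404, 1]]


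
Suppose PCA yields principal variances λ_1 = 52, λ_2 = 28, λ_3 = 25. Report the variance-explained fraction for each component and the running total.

Step 1 — total variance = trace(Sigma) = Σ λ_i = 52 + 28 + 25 = 105.

Step 2 — fraction explained by component i = λ_i / Σ λ:
  PC1: 52/105 = 0.4952
  PC2: 28/105 = 0.2667
  PC3: 25/105 = 0.2381

Step 3 — cumulative fraction after k components = (λ_1 + ... + λ_k) / Σ λ:
  k = 1: 52/105 = 0.4952
  k = 2: (52 + 28)/105 = 80/105 = 0.7619
  k = 3: (52 + 28 + 25)/105 = 105/105 = 1

Summary (fraction, with percent):

explained: PC1 0.4952 (49.52%), PC2 0.2667 (26.67%), PC3 0.2381 (23.81%);  cumulative: 0.4952, 0.7619, 1


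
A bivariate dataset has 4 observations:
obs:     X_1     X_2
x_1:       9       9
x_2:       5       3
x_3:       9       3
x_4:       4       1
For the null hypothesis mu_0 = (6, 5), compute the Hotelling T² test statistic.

Step 1 — sample mean vector:
  mean(X_1) = (9 + 5 + 9 + 4) / 4 = 27/4 = 6.75
  mean(X_2) = (9 + 3 + 3 + 1) / 4 = 16/4 = 4
  x̄ = (6.75, 4),  deviation x̄ - mu_0 = (6.75, 4) - (6, 5) = (0.75, -1).

Step 2 — sample covariance matrix, S[i,j] = (1/(n-1)) · Σ_k (x_{k,i} - mean_i) · (x_{k,j} - mean_j), divisor n-1 = 3:
  S[X_1,X_1] = ((2.25)·(2.25) + (-1.75)·(-1.75) + (2.25)·(2.25) + (-2.75)·(-2.75)) / 3 = 20.75/3 = 6.9167
  S[X_1,X_2] = ((2.25)·(5) + (-1.75)·(-1) + (2.25)·(-1) + (-2.75)·(-3)) / 3 = 19/3 = 6.3333
  S[X_2,X_2] = ((5)·(5) + (-1)·(-1) + (-1)·(-1) + (-3)·(-3)) / 3 = 36/3 = 12
  S = [[6.9167, 6.3333],
 [6.3333, 12]].

Step 3 — invert S. det(S) = 6.9167·12 - (6.3333)² = 42.8889.
  S^{-1} = (1/det) · [[d, -b], [-b, a]] = [[0.2798, -0.1477],
 [-0.1477, 0.1613]].

Step 4 — quadratic form (x̄ - mu_0)^T · S^{-1} · (x̄ - mu_0):
  S^{-1} · (x̄ - mu_0) = (0.3575, -0.272),
  (x̄ - mu_0)^T · [...] = (0.75)·(0.3575) + (-1)·(-0.272) = 0.5402.

Step 5 — scale by n: T² = 4 · 0.5402 = 2.1606.

T² ≈ 2.1606


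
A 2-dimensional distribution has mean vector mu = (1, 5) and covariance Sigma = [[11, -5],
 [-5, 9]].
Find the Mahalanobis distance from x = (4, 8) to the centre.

Step 1 — centre the observation: (x - mu) = (3, 3).

Step 2 — invert Sigma. det(Sigma) = 11·9 - (-5)² = 74.
  Sigma^{-1} = (1/det) · [[d, -b], [-b, a]] = [[0.1216, 0.0676],
 [0.0676, 0.1486]].

Step 3 — form the quadratic (x - mu)^T · Sigma^{-1} · (x - mu):
  Sigma^{-1} · (x - mu) = (0.5676, 0.6486).
  (x - mu)^T · [Sigma^{-1} · (x - mu)] = (3)·(0.5676) + (3)·(0.6486) = 3.6486.

Step 4 — take square root: d = √(3.6486) ≈ 1.9101.

d(x, mu) = √(3.6486) ≈ 1.9101


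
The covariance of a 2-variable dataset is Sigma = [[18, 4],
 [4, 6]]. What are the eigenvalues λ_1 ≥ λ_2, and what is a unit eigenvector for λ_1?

Step 1 — characteristic polynomial of 2×2 Sigma:
  det(Sigma - λI) = λ² - trace · λ + det = 0.
  trace = 18 + 6 = 24, det = 18·6 - (4)² = 92.
Step 2 — discriminant:
  Δ = trace² - 4·det = 576 - 368 = 208.
Step 3 — eigenvalues:
  λ = (trace ± √Δ)/2 = (24 ± 14.4222)/2,
  λ_1 = 19.2111,  λ_2 = 4.7889.

Step 4 — unit eigenvector for λ_1: solve (Sigma - λ_1 I)v = 0. First row:
  (18 - 19.2111)·v_x + (4)·v_y = 0, i.e. (-1.2111)·v_x + (4)·v_y = 0,
  so v ∝ (b, λ_1 - a) = (4, 1.2111) = u.
  ||u|| = √((4)² + (1.2111)²) = √(17.4668) ≈ 4.1793,
  v_1 = u/||u|| ≈ (0.9571, 0.2898) (||v_1|| = 1).

λ_1 = 19.2111,  λ_2 = 4.7889;  v_1 ≈ (0.9571, 0.2898)


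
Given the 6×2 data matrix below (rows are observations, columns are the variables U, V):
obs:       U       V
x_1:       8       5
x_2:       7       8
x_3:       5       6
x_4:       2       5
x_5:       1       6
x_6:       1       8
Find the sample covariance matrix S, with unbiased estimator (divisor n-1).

Step 1 — column means:
  mean(U) = (8 + 7 + 5 + 2 + 1 + 1) / 6 = 24/6 = 4
  mean(V) = (5 + 8 + 6 + 5 + 6 + 8) / 6 = 38/6 = 6.3333

Step 2 — sample covariance S[i,j] = (1/(n-1)) · Σ_k (x_{k,i} - mean_i) · (x_{k,j} - mean_j), with n-1 = 5.
  S[U,U] = ((4)·(4) + (3)·(3) + (1)·(1) + (-2)·(-2) + (-3)·(-3) + (-3)·(-3)) / 5 = 48/5 = 9.6
  S[U,V] = ((4)·(-1.3333) + (3)·(1.6667) + (1)·(-0.3333) + (-2)·(-1.3333) + (-3)·(-0.3333) + (-3)·(1.6667)) / 5 = -2/5 = -0.4
  S[V,V] = ((-1.3333)·(-1.3333) + (1.6667)·(1.6667) + (-0.3333)·(-0.3333) + (-1.3333)·(-1.3333) + (-0.3333)·(-0.3333) + (1.6667)·(1.6667)) / 5 = 9.3333/5 = 1.8667

S is symmetric (S[j,i] = S[i,j]). Assembling:

S = [[9.6, -0.4],
 [-0.4, 1.8667]]


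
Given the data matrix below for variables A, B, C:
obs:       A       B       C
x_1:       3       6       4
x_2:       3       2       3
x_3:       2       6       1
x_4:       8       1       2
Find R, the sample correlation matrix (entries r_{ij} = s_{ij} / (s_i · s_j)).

Step 1 — column means:
  mean(A) = (3 + 3 + 2 + 8) / 4 = 16/4 = 4
  mean(B) = (6 + 2 + 6 + 1) / 4 = 15/4 = 3.75
  mean(C) = (4 + 3 + 1 + 2) / 4 = 10/4 = 2.5

Step 2 — sample variances and covariances s[i,j] = (1/(n-1)) · Σ_k (x_{k,i} - mean_i) · (x_{k,j} - mean_j), with n-1 = 3:
  s[A,A] = ((-1)·(-1) + (-1)·(-1) + (-2)·(-2) + (4)·(4)) / 3 = 22/3 = 7.3333
  s[A,B] = ((-1)·(2.25) + (-1)·(-1.75) + (-2)·(2.25) + (4)·(-2.75)) / 3 = -16/3 = -5.3333
  s[A,C] = ((-1)·(1.5) + (-1)·(0.5) + (-2)·(-1.5) + (4)·(-0.5)) / 3 = -1/3 = -0.3333
  s[B,B] = ((2.25)·(2.25) + (-1.75)·(-1.75) + (2.25)·(2.25) + (-2.75)·(-2.75)) / 3 = 20.75/3 = 6.9167
  s[B,C] = ((2.25)·(1.5) + (-1.75)·(0.5) + (2.25)·(-1.5) + (-2.75)·(-0.5)) / 3 = 0.5/3 = 0.1667
  s[C,C] = ((1.5)·(1.5) + (0.5)·(0.5) + (-1.5)·(-1.5) + (-0.5)·(-0.5)) / 3 = 5/3 = 1.6667
  Sample standard deviations s_i = √(s[i,i]):
  s(A) = √(7.3333) = 2.708
  s(B) = √(6.9167) = 2.63
  s(C) = √(1.6667) = 1.291

Step 3 — r_{ij} = s_{ij} / (s_i · s_j):
  r[A,A] = 1 (diagonal).
  r[A,B] = -5.3333 / (2.708 · 2.63) = -5.3333 / 7.122 = -0.7489
  r[A,C] = -0.3333 / (2.708 · 1.291) = -0.3333 / 3.496 = -0.0953
  r[B,B] = 1 (diagonal).
  r[B,C] = 0.1667 / (2.63 · 1.291) = 0.1667 / 3.3953 = 0.0491
  r[C,C] = 1 (diagonal).

R is symmetric with unit diagonal. Assembling:

R = [[1, -0.7489, -0.0953],
 [-0.7489, 1, 0.0491],
 [-0.0953, 0.0491, 1]]


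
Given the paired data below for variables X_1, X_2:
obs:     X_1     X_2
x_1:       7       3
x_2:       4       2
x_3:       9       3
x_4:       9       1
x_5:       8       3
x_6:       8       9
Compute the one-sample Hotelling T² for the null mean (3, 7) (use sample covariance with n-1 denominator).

Step 1 — sample mean vector:
  mean(X_1) = (7 + 4 + 9 + 9 + 8 + 8) / 6 = 45/6 = 7.5
  mean(X_2) = (3 + 2 + 3 + 1 + 3 + 9) / 6 = 21/6 = 3.5
  x̄ = (7.5, 3.5),  deviation x̄ - mu_0 = (7.5, 3.5) - (3, 7) = (4.5, -3.5).

Step 2 — sample covariance matrix, S[i,j] = (1/(n-1)) · Σ_k (x_{k,i} - mean_i) · (x_{k,j} - mean_j), divisor n-1 = 5:
  S[X_1,X_1] = ((-0.5)·(-0.5) + (-3.5)·(-3.5) + (1.5)·(1.5) + (1.5)·(1.5) + (0.5)·(0.5) + (0.5)·(0.5)) / 5 = 17.5/5 = 3.5
  S[X_1,X_2] = ((-0.5)·(-0.5) + (-3.5)·(-1.5) + (1.5)·(-0.5) + (1.5)·(-2.5) + (0.5)·(-0.5) + (0.5)·(5.5)) / 5 = 3.5/5 = 0.7
  S[X_2,X_2] = ((-0.5)·(-0.5) + (-1.5)·(-1.5) + (-0.5)·(-0.5) + (-2.5)·(-2.5) + (-0.5)·(-0.5) + (5.5)·(5.5)) / 5 = 39.5/5 = 7.9
  S = [[3.5, 0.7],
 [0.7, 7.9]].

Step 3 — invert S. det(S) = 3.5·7.9 - (0.7)² = 27.16.
  S^{-1} = (1/det) · [[d, -b], [-b, a]] = [[0.2909, -0.0258],
 [-0.0258, 0.1289]].

Step 4 — quadratic form (x̄ - mu_0)^T · S^{-1} · (x̄ - mu_0):
  S^{-1} · (x̄ - mu_0) = (1.3991, -0.567),
  (x̄ - mu_0)^T · [...] = (4.5)·(1.3991) + (-3.5)·(-0.567) = 8.2806.

Step 5 — scale by n: T² = 6 · 8.2806 = 49.6834.

T² ≈ 49.6834


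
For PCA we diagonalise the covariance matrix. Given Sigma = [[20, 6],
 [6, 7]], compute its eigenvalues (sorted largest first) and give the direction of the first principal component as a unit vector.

Step 1 — characteristic polynomial of 2×2 Sigma:
  det(Sigma - λI) = λ² - trace · λ + det = 0.
  trace = 20 + 7 = 27, det = 20·7 - (6)² = 104.
Step 2 — discriminant:
  Δ = trace² - 4·det = 729 - 416 = 313.
Step 3 — eigenvalues:
  λ = (trace ± √Δ)/2 = (27 ± 17.6918)/2,
  λ_1 = 22.3459,  λ_2 = 4.6541.

Step 4 — unit eigenvector for λ_1: solve (Sigma - λ_1 I)v = 0. First row:
  (20 - 22.3459)·v_x + (6)·v_y = 0, i.e. (-2.3459)·v_x + (6)·v_y = 0,
  so v ∝ (b, λ_1 - a) = (6, 2.3459) = u.
  ||u|| = √((6)² + (2.3459)²) = √(41.5033) ≈ 6.4423,
  v_1 = u/||u|| ≈ (0.9313, 0.3641) (||v_1|| = 1).

λ_1 = 22.3459,  λ_2 = 4.6541;  v_1 ≈ (0.9313, 0.3641)


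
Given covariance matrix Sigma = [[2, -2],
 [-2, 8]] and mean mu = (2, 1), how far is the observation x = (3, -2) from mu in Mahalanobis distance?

Step 1 — centre the observation: (x - mu) = (1, -3).

Step 2 — invert Sigma. det(Sigma) = 2·8 - (-2)² = 12.
  Sigma^{-1} = (1/det) · [[d, -b], [-b, a]] = [[0.6667, 0.1667],
 [0.1667, 0.1667]].

Step 3 — form the quadratic (x - mu)^T · Sigma^{-1} · (x - mu):
  Sigma^{-1} · (x - mu) = (0.1667, -0.3333).
  (x - mu)^T · [Sigma^{-1} · (x - mu)] = (1)·(0.1667) + (-3)·(-0.3333) = 1.1667.

Step 4 — take square root: d = √(1.1667) ≈ 1.0801.

d(x, mu) = √(1.1667) ≈ 1.0801


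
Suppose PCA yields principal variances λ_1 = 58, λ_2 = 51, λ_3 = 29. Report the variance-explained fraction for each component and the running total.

Step 1 — total variance = trace(Sigma) = Σ λ_i = 58 + 51 + 29 = 138.

Step 2 — fraction explained by component i = λ_i / Σ λ:
  PC1: 58/138 = 0.4203
  PC2: 51/138 = 0.3696
  PC3: 29/138 = 0.2101

Step 3 — cumulative fraction after k components = (λ_1 + ... + λ_k) / Σ λ:
  k = 1: 58/138 = 0.4203
  k = 2: (58 + 51)/138 = 109/138 = 0.7899
  k = 3: (58 + 51 + 29)/138 = 138/138 = 1

Summary (fraction, with percent):

explained: PC1 0.4203 (42.03%), PC2 0.3696 (36.96%), PC3 0.2101 (21.01%);  cumulative: 0.4203, 0.7899, 1


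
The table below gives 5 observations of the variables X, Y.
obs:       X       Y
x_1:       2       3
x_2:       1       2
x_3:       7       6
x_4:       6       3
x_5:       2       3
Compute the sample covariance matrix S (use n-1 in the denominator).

Step 1 — column means:
  mean(X) = (2 + 1 + 7 + 6 + 2) / 5 = 18/5 = 3.6
  mean(Y) = (3 + 2 + 6 + 3 + 3) / 5 = 17/5 = 3.4

Step 2 — sample covariance S[i,j] = (1/(n-1)) · Σ_k (x_{k,i} - mean_i) · (x_{k,j} - mean_j), with n-1 = 4.
  S[X,X] = ((-1.6)·(-1.6) + (-2.6)·(-2.6) + (3.4)·(3.4) + (2.4)·(2.4) + (-1.6)·(-1.6)) / 4 = 29.2/4 = 7.3
  S[X,Y] = ((-1.6)·(-0.4) + (-2.6)·(-1.4) + (3.4)·(2.6) + (2.4)·(-0.4) + (-1.6)·(-0.4)) / 4 = 12.8/4 = 3.2
  S[Y,Y] = ((-0.4)·(-0.4) + (-1.4)·(-1.4) + (2.6)·(2.6) + (-0.4)·(-0.4) + (-0.4)·(-0.4)) / 4 = 9.2/4 = 2.3

S is symmetric (S[j,i] = S[i,j]). Assembling:

S = [[7.3, 3.2],
 [3.2, 2.3]]


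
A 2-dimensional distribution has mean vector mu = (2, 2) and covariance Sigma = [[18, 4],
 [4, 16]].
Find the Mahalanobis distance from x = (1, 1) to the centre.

Step 1 — centre the observation: (x - mu) = (-1, -1).

Step 2 — invert Sigma. det(Sigma) = 18·16 - (4)² = 272.
  Sigma^{-1} = (1/det) · [[d, -b], [-b, a]] = [[0.0588, -0.0147],
 [-0.0147, 0.0662]].

Step 3 — form the quadratic (x - mu)^T · Sigma^{-1} · (x - mu):
  Sigma^{-1} · (x - mu) = (-0.0441, -0.0515).
  (x - mu)^T · [Sigma^{-1} · (x - mu)] = (-1)·(-0.0441) + (-1)·(-0.0515) = 0.0956.

Step 4 — take square root: d = √(0.0956) ≈ 0.3092.

d(x, mu) = √(0.0956) ≈ 0.3092


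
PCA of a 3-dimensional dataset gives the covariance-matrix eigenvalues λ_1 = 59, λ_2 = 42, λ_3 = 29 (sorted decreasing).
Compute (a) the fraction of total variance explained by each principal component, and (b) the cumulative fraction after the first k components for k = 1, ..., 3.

Step 1 — total variance = trace(Sigma) = Σ λ_i = 59 + 42 + 29 = 130.

Step 2 — fraction explained by component i = λ_i / Σ λ:
  PC1: 59/130 = 0.4538
  PC2: 42/130 = 0.3231
  PC3: 29/130 = 0.2231

Step 3 — cumulative fraction after k components = (λ_1 + ... + λ_k) / Σ λ:
  k = 1: 59/130 = 0.4538
  k = 2: (59 + 42)/130 = 101/130 = 0.7769
  k = 3: (59 + 42 + 29)/130 = 130/130 = 1

Summary (fraction, with percent):

explained: PC1 0.4538 (45.38%), PC2 0.3231 (32.31%), PC3 0.2231 (22.31%);  cumulative: 0.4538, 0.7769, 1


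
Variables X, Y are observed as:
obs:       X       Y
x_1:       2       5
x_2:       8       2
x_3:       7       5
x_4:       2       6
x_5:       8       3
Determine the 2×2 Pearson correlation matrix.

Step 1 — column means:
  mean(X) = (2 + 8 + 7 + 2 + 8) / 5 = 27/5 = 5.4
  mean(Y) = (5 + 2 + 5 + 6 + 3) / 5 = 21/5 = 4.2

Step 2 — sample variances and covariances s[i,j] = (1/(n-1)) · Σ_k (x_{k,i} - mean_i) · (x_{k,j} - mean_j), with n-1 = 4:
  s[X,X] = ((-3.4)·(-3.4) + (2.6)·(2.6) + (1.6)·(1.6) + (-3.4)·(-3.4) + (2.6)·(2.6)) / 4 = 39.2/4 = 9.8
  s[X,Y] = ((-3.4)·(0.8) + (2.6)·(-2.2) + (1.6)·(0.8) + (-3.4)·(1.8) + (2.6)·(-1.2)) / 4 = -16.4/4 = -4.1
  s[Y,Y] = ((0.8)·(0.8) + (-2.2)·(-2.2) + (0.8)·(0.8) + (1.8)·(1.8) + (-1.2)·(-1.2)) / 4 = 10.8/4 = 2.7
  Sample standard deviations s_i = √(s[i,i]):
  s(X) = √(9.8) = 3.1305
  s(Y) = √(2.7) = 1.6432

Step 3 — r_{ij} = s_{ij} / (s_i · s_j):
  r[X,X] = 1 (diagonal).
  r[X,Y] = -4.1 / (3.1305 · 1.6432) = -4.1 / 5.1439 = -0.7971
  r[Y,Y] = 1 (diagonal).

R is symmetric with unit diagonal. Assembling:

R = [[1, -0.7971],
 [-0.7971, 1]]


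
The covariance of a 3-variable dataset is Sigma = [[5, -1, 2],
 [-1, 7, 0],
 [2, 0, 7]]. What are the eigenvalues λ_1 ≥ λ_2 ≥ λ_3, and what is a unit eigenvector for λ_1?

Step 1 — characteristic polynomial p(λ) = det(λI - Sigma) = λ³ - tr·λ² + c_1·λ - det, where tr = trace, c_1 = sum of the principal 2×2 minors, det = det(Sigma):
  tr = 5 + 7 + 7 = 19,
  c_1 = (5·7 - (-1)²) + (5·7 - (2)²) + (7·7 - (0)²) = 34 + 31 + 49 = 114,
  det = 5·(7·7 - (0)²) - (-1)·((-1)·7 - (0)·(2)) + (2)·((-1)·(0) - 7·(2)) = 5·(49) - (-1)·(-7) + (2)·(-14) = 210.
  So p(λ) = λ³ - 19λ² + 114λ - 210.
Step 2 — look for an integer root (rational root theorem: any rational root is an integer divisor of 210). Testing λ = 7:
  p(7) = 343 - 931 + 798 - 210 = 0  ✓
  Dividing out (λ - 7): p(λ) = (λ - 7)(λ² - 12λ + 30).
Step 3 — remaining eigenvalues from the quadratic λ² - 12λ + 30 = 0:
  Δ = 12² - 4·30 = 144 - 120 = 24,  λ = (12 ± √24)/2 = (12 ± 4.899)/2 ≈ 8.4495 or 3.5505.
  Sorted: λ_1 = 8.4495,  λ_2 = 7,  λ_3 = 3.5505  (check: sum = 19 = tr ✓).

Step 4 — unit eigenvector for λ_1 ≈ 8.4495: v spans the null space of (Sigma - λ_1 I), whose rows are
  r_1 = (-3.4495, -1, 2),  r_2 = (-1, -1.4495, 0),  r_3 = (2, 0, -1.4495).
  v is orthogonal to every row, so take v ∝ r_1 × r_2 = ((-1)·(0) - (2)·(-1.4495), (2)·(-1) - (-3.4495)·(0), (-3.4495)·(-1.4495) - (-1)·(-1)) ≈ (2.899, -2, 4).
  Let u = (2.899, -2, 4).
  ||u|| = √((2.899)² + (-2)² + (4)²) = √(28.4041) ≈ 5.3295,  v_1 = u/||u|| ≈ (0.5439, -0.3753, 0.7505) (||v_1|| = 1).

λ_1 = 8.4495,  λ_2 = 7,  λ_3 = 3.5505;  v_1 ≈ (0.5439, -0.3753, 0.7505)


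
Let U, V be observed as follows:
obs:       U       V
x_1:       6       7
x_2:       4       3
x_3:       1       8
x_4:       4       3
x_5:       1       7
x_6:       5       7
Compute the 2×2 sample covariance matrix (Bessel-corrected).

Step 1 — column means:
  mean(U) = (6 + 4 + 1 + 4 + 1 + 5) / 6 = 21/6 = 3.5
  mean(V) = (7 + 3 + 8 + 3 + 7 + 7) / 6 = 35/6 = 5.8333

Step 2 — sample covariance S[i,j] = (1/(n-1)) · Σ_k (x_{k,i} - mean_i) · (x_{k,j} - mean_j), with n-1 = 5.
  S[U,U] = ((2.5)·(2.5) + (0.5)·(0.5) + (-2.5)·(-2.5) + (0.5)·(0.5) + (-2.5)·(-2.5) + (1.5)·(1.5)) / 5 = 21.5/5 = 4.3
  S[U,V] = ((2.5)·(1.1667) + (0.5)·(-2.8333) + (-2.5)·(2.1667) + (0.5)·(-2.8333) + (-2.5)·(1.1667) + (1.5)·(1.1667)) / 5 = -6.5/5 = -1.3
  S[V,V] = ((1.1667)·(1.1667) + (-2.8333)·(-2.8333) + (2.1667)·(2.1667) + (-2.8333)·(-2.8333) + (1.1667)·(1.1667) + (1.1667)·(1.1667)) / 5 = 24.8333/5 = 4.9667

S is symmetric (S[j,i] = S[i,j]). Assembling:

S = [[4.3, -1.3],
 [-1.3, 4.9667]]


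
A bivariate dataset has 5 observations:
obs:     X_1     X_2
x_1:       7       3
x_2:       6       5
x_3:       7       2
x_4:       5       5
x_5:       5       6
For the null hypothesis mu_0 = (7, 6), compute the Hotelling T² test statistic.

Step 1 — sample mean vector:
  mean(X_1) = (7 + 6 + 7 + 5 + 5) / 5 = 30/5 = 6
  mean(X_2) = (3 + 5 + 2 + 5 + 6) / 5 = 21/5 = 4.2
  x̄ = (6, 4.2),  deviation x̄ - mu_0 = (6, 4.2) - (7, 6) = (-1, -1.8).

Step 2 — sample covariance matrix, S[i,j] = (1/(n-1)) · Σ_k (x_{k,i} - mean_i) · (x_{k,j} - mean_j), divisor n-1 = 4:
  S[X_1,X_1] = ((1)·(1) + (0)·(0) + (1)·(1) + (-1)·(-1) + (-1)·(-1)) / 4 = 4/4 = 1
  S[X_1,X_2] = ((1)·(-1.2) + (0)·(0.8) + (1)·(-2.2) + (-1)·(0.8) + (-1)·(1.8)) / 4 = -6/4 = -1.5
  S[X_2,X_2] = ((-1.2)·(-1.2) + (0.8)·(0.8) + (-2.2)·(-2.2) + (0.8)·(0.8) + (1.8)·(1.8)) / 4 = 10.8/4 = 2.7
  S = [[1, -1.5],
 [-1.5, 2.7]].

Step 3 — invert S. det(S) = 1·2.7 - (-1.5)² = 0.45.
  S^{-1} = (1/det) · [[d, -b], [-b, a]] = [[6, 3.3333],
 [3.3333, 2.2222]].

Step 4 — quadratic form (x̄ - mu_0)^T · S^{-1} · (x̄ - mu_0):
  S^{-1} · (x̄ - mu_0) = (-12, -7.3333),
  (x̄ - mu_0)^T · [...] = (-1)·(-12) + (-1.8)·(-7.3333) = 25.2.

Step 5 — scale by n: T² = 5 · 25.2 = 126.

T² ≈ 126


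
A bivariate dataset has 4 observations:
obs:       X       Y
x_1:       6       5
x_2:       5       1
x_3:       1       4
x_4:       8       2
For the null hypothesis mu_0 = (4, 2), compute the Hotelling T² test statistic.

Step 1 — sample mean vector:
  mean(X) = (6 + 5 + 1 + 8) / 4 = 20/4 = 5
  mean(Y) = (5 + 1 + 4 + 2) / 4 = 12/4 = 3
  x̄ = (5, 3),  deviation x̄ - mu_0 = (5, 3) - (4, 2) = (1, 1).

Step 2 — sample covariance matrix, S[i,j] = (1/(n-1)) · Σ_k (x_{k,i} - mean_i) · (x_{k,j} - mean_j), divisor n-1 = 3:
  S[X,X] = ((1)·(1) + (0)·(0) + (-4)·(-4) + (3)·(3)) / 3 = 26/3 = 8.6667
  S[X,Y] = ((1)·(2) + (0)·(-2) + (-4)·(1) + (3)·(-1)) / 3 = -5/3 = -1.6667
  S[Y,Y] = ((2)·(2) + (-2)·(-2) + (1)·(1) + (-1)·(-1)) / 3 = 10/3 = 3.3333
  S = [[8.6667, -1.6667],
 [-1.6667, 3.3333]].

Step 3 — invert S. det(S) = 8.6667·3.3333 - (-1.6667)² = 26.1111.
  S^{-1} = (1/det) · [[d, -b], [-b, a]] = [[0.1277, 0.0638],
 [0.0638, 0.3319]].

Step 4 — quadratic form (x̄ - mu_0)^T · S^{-1} · (x̄ - mu_0):
  S^{-1} · (x̄ - mu_0) = (0.1915, 0.3957),
  (x̄ - mu_0)^T · [...] = (1)·(0.1915) + (1)·(0.3957) = 0.5872.

Step 5 — scale by n: T² = 4 · 0.5872 = 2.3489.

T² ≈ 2.3489


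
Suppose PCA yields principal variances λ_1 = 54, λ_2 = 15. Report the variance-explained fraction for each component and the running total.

Step 1 — total variance = trace(Sigma) = Σ λ_i = 54 + 15 = 69.

Step 2 — fraction explained by component i = λ_i / Σ λ:
  PC1: 54/69 = 0.7826
  PC2: 15/69 = 0.2174

Step 3 — cumulative fraction after k components = (λ_1 + ... + λ_k) / Σ λ:
  k = 1: 54/69 = 0.7826
  k = 2: (54 + 15)/69 = 69/69 = 1

Summary (fraction, with percent):

explained: PC1 0.7826 (78.26%), PC2 0.2174 (21.74%);  cumulative: 0.7826, 1


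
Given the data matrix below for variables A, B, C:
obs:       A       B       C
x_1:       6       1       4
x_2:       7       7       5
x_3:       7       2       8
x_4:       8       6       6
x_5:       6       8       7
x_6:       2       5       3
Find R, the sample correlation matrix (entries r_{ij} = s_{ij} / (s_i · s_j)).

Step 1 — column means:
  mean(A) = (6 + 7 + 7 + 8 + 6 + 2) / 6 = 36/6 = 6
  mean(B) = (1 + 7 + 2 + 6 + 8 + 5) / 6 = 29/6 = 4.8333
  mean(C) = (4 + 5 + 8 + 6 + 7 + 3) / 6 = 33/6 = 5.5

Step 2 — sample variances and covariances s[i,j] = (1/(n-1)) · Σ_k (x_{k,i} - mean_i) · (x_{k,j} - mean_j), with n-1 = 5:
  s[A,A] = ((0)·(0) + (1)·(1) + (1)·(1) + (2)·(2) + (0)·(0) + (-4)·(-4)) / 5 = 22/5 = 4.4
  s[A,B] = ((0)·(-3.8333) + (1)·(2.1667) + (1)·(-2.8333) + (2)·(1.1667) + (0)·(3.1667) + (-4)·(0.1667)) / 5 = 1/5 = 0.2
  s[A,C] = ((0)·(-1.5) + (1)·(-0.5) + (1)·(2.5) + (2)·(0.5) + (0)·(1.5) + (-4)·(-2.5)) / 5 = 13/5 = 2.6
  s[B,B] = ((-3.8333)·(-3.8333) + (2.1667)·(2.1667) + (-2.8333)·(-2.8333) + (1.1667)·(1.1667) + (3.1667)·(3.1667) + (0.1667)·(0.1667)) / 5 = 38.8333/5 = 7.7667
  s[B,C] = ((-3.8333)·(-1.5) + (2.1667)·(-0.5) + (-2.8333)·(2.5) + (1.1667)·(0.5) + (3.1667)·(1.5) + (0.1667)·(-2.5)) / 5 = 2.5/5 = 0.5
  s[C,C] = ((-1.5)·(-1.5) + (-0.5)·(-0.5) + (2.5)·(2.5) + (0.5)·(0.5) + (1.5)·(1.5) + (-2.5)·(-2.5)) / 5 = 17.5/5 = 3.5
  Sample standard deviations s_i = √(s[i,i]):
  s(A) = √(4.4) = 2.0976
  s(B) = √(7.7667) = 2.7869
  s(C) = √(3.5) = 1.8708

Step 3 — r_{ij} = s_{ij} / (s_i · s_j):
  r[A,A] = 1 (diagonal).
  r[A,B] = 0.2 / (2.0976 · 2.7869) = 0.2 / 5.8458 = 0.0342
  r[A,C] = 2.6 / (2.0976 · 1.8708) = 2.6 / 3.9243 = 0.6625
  r[B,B] = 1 (diagonal).
  r[B,C] = 0.5 / (2.7869 · 1.8708) = 0.5 / 5.2138 = 0.0959
  r[C,C] = 1 (diagonal).

R is symmetric with unit diagonal. Assembling:

R = [[1, 0.0342, 0.6625],
 [0.0342, 1, 0.0959],
 [0.6625, 0.0959, 1]]


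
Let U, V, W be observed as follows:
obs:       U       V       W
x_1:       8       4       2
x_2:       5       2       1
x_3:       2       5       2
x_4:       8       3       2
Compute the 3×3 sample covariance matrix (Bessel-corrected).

Step 1 — column means:
  mean(U) = (8 + 5 + 2 + 8) / 4 = 23/4 = 5.75
  mean(V) = (4 + 2 + 5 + 3) / 4 = 14/4 = 3.5
  mean(W) = (2 + 1 + 2 + 2) / 4 = 7/4 = 1.75

Step 2 — sample covariance S[i,j] = (1/(n-1)) · Σ_k (x_{k,i} - mean_i) · (x_{k,j} - mean_j), with n-1 = 3.
  S[U,U] = ((2.25)·(2.25) + (-0.75)·(-0.75) + (-3.75)·(-3.75) + (2.25)·(2.25)) / 3 = 24.75/3 = 8.25
  S[U,V] = ((2.25)·(0.5) + (-0.75)·(-1.5) + (-3.75)·(1.5) + (2.25)·(-0.5)) / 3 = -4.5/3 = -1.5
  S[U,W] = ((2.25)·(0.25) + (-0.75)·(-0.75) + (-3.75)·(0.25) + (2.25)·(0.25)) / 3 = 0.75/3 = 0.25
  S[V,V] = ((0.5)·(0.5) + (-1.5)·(-1.5) + (1.5)·(1.5) + (-0.5)·(-0.5)) / 3 = 5/3 = 1.6667
  S[V,W] = ((0.5)·(0.25) + (-1.5)·(-0.75) + (1.5)·(0.25) + (-0.5)·(0.25)) / 3 = 1.5/3 = 0.5
  S[W,W] = ((0.25)·(0.25) + (-0.75)·(-0.75) + (0.25)·(0.25) + (0.25)·(0.25)) / 3 = 0.75/3 = 0.25

S is symmetric (S[j,i] = S[i,j]). Assembling:

S = [[8.25, -1.5, 0.25],
 [-1.5, 1.6667, 0.5],
 [0.25, 0.5, 0.25]]


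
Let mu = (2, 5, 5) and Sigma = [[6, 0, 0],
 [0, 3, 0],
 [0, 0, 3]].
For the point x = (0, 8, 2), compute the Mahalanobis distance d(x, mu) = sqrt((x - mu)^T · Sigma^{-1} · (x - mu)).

Step 1 — centre the observation: (x - mu) = (-2, 3, -3).

Step 2 — invert Sigma (cofactor / det for 3×3, or solve directly):
  Sigma^{-1} = [[0.1667, 0, 0],
 [0, 0.3333, 0],
 [0, 0, 0.3333]].

Step 3 — form the quadratic (x - mu)^T · Sigma^{-1} · (x - mu):
  Sigma^{-1} · (x - mu) = (-0.3333, 1, -1).
  (x - mu)^T · [Sigma^{-1} · (x - mu)] = (-2)·(-0.3333) + (3)·(1) + (-3)·(-1) = 6.6667.

Step 4 — take square root: d = √(6.6667) ≈ 2.582.

d(x, mu) = √(6.6667) ≈ 2.582


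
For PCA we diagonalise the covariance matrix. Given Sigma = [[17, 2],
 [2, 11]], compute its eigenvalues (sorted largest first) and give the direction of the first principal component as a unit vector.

Step 1 — characteristic polynomial of 2×2 Sigma:
  det(Sigma - λI) = λ² - trace · λ + det = 0.
  trace = 17 + 11 = 28, det = 17·11 - (2)² = 183.
Step 2 — discriminant:
  Δ = trace² - 4·det = 784 - 732 = 52.
Step 3 — eigenvalues:
  λ = (trace ± √Δ)/2 = (28 ± 7.2111)/2,
  λ_1 = 17.6056,  λ_2 = 10.3944.

Step 4 — unit eigenvector for λ_1: solve (Sigma - λ_1 I)v = 0. First row:
  (17 - 17.6056)·v_x + (2)·v_y = 0, i.e. (-0.6056)·v_x + (2)·v_y = 0,
  so v ∝ (b, λ_1 - a) = (2, 0.6056) = u.
  ||u|| = √((2)² + (0.6056)²) = √(4.3667) ≈ 2.0897,
  v_1 = u/||u|| ≈ (0.9571, 0.2898) (||v_1|| = 1).

λ_1 = 17.6056,  λ_2 = 10.3944;  v_1 ≈ (0.9571, 0.2898)


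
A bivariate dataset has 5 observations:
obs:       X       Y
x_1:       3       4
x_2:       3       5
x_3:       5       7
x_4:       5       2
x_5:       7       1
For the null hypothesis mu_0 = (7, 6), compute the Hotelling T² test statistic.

Step 1 — sample mean vector:
  mean(X) = (3 + 3 + 5 + 5 + 7) / 5 = 23/5 = 4.6
  mean(Y) = (4 + 5 + 7 + 2 + 1) / 5 = 19/5 = 3.8
  x̄ = (4.6, 3.8),  deviation x̄ - mu_0 = (4.6, 3.8) - (7, 6) = (-2.4, -2.2).

Step 2 — sample covariance matrix, S[i,j] = (1/(n-1)) · Σ_k (x_{k,i} - mean_i) · (x_{k,j} - mean_j), divisor n-1 = 4:
  S[X,X] = ((-1.6)·(-1.6) + (-1.6)·(-1.6) + (0.4)·(0.4) + (0.4)·(0.4) + (2.4)·(2.4)) / 4 = 11.2/4 = 2.8
  S[X,Y] = ((-1.6)·(0.2) + (-1.6)·(1.2) + (0.4)·(3.2) + (0.4)·(-1.8) + (2.4)·(-2.8)) / 4 = -8.4/4 = -2.1
  S[Y,Y] = ((0.2)·(0.2) + (1.2)·(1.2) + (3.2)·(3.2) + (-1.8)·(-1.8) + (-2.8)·(-2.8)) / 4 = 22.8/4 = 5.7
  S = [[2.8, -2.1],
 [-2.1, 5.7]].

Step 3 — invert S. det(S) = 2.8·5.7 - (-2.1)² = 11.55.
  S^{-1} = (1/det) · [[d, -b], [-b, a]] = [[0.4935, 0.1818],
 [0.1818, 0.2424]].

Step 4 — quadratic form (x̄ - mu_0)^T · S^{-1} · (x̄ - mu_0):
  S^{-1} · (x̄ - mu_0) = (-1.5844, -0.9697),
  (x̄ - mu_0)^T · [...] = (-2.4)·(-1.5844) + (-2.2)·(-0.9697) = 5.9359.

Step 5 — scale by n: T² = 5 · 5.9359 = 29.6797.

T² ≈ 29.6797


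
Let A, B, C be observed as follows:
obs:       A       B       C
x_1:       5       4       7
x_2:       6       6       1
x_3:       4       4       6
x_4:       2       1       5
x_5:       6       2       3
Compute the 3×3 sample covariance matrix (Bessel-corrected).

Step 1 — column means:
  mean(A) = (5 + 6 + 4 + 2 + 6) / 5 = 23/5 = 4.6
  mean(B) = (4 + 6 + 4 + 1 + 2) / 5 = 17/5 = 3.4
  mean(C) = (7 + 1 + 6 + 5 + 3) / 5 = 22/5 = 4.4

Step 2 — sample covariance S[i,j] = (1/(n-1)) · Σ_k (x_{k,i} - mean_i) · (x_{k,j} - mean_j), with n-1 = 4.
  S[A,A] = ((0.4)·(0.4) + (1.4)·(1.4) + (-0.6)·(-0.6) + (-2.6)·(-2.6) + (1.4)·(1.4)) / 4 = 11.2/4 = 2.8
  S[A,B] = ((0.4)·(0.6) + (1.4)·(2.6) + (-0.6)·(0.6) + (-2.6)·(-2.4) + (1.4)·(-1.4)) / 4 = 7.8/4 = 1.95
  S[A,C] = ((0.4)·(2.6) + (1.4)·(-3.4) + (-0.6)·(1.6) + (-2.6)·(0.6) + (1.4)·(-1.4)) / 4 = -8.2/4 = -2.05
  S[B,B] = ((0.6)·(0.6) + (2.6)·(2.6) + (0.6)·(0.6) + (-2.4)·(-2.4) + (-1.4)·(-1.4)) / 4 = 15.2/4 = 3.8
  S[B,C] = ((0.6)·(2.6) + (2.6)·(-3.4) + (0.6)·(1.6) + (-2.4)·(0.6) + (-1.4)·(-1.4)) / 4 = -5.8/4 = -1.45
  S[C,C] = ((2.6)·(2.6) + (-3.4)·(-3.4) + (1.6)·(1.6) + (0.6)·(0.6) + (-1.4)·(-1.4)) / 4 = 23.2/4 = 5.8

S is symmetric (S[j,i] = S[i,j]). Assembling:

S = [[2.8, 1.95, -2.05],
 [1.95, 3.8, -1.45],
 [-2.05, -1.45, 5.8]]


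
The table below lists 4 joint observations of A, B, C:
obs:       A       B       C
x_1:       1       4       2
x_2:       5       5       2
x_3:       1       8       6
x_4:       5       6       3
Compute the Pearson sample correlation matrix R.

Step 1 — column means:
  mean(A) = (1 + 5 + 1 + 5) / 4 = 12/4 = 3
  mean(B) = (4 + 5 + 8 + 6) / 4 = 23/4 = 5.75
  mean(C) = (2 + 2 + 6 + 3) / 4 = 13/4 = 3.25

Step 2 — sample variances and covariances s[i,j] = (1/(n-1)) · Σ_k (x_{k,i} - mean_i) · (x_{k,j} - mean_j), with n-1 = 3:
  s[A,A] = ((-2)·(-2) + (2)·(2) + (-2)·(-2) + (2)·(2)) / 3 = 16/3 = 5.3333
  s[A,B] = ((-2)·(-1.75) + (2)·(-0.75) + (-2)·(2.25) + (2)·(0.25)) / 3 = -2/3 = -0.6667
  s[A,C] = ((-2)·(-1.25) + (2)·(-1.25) + (-2)·(2.75) + (2)·(-0.25)) / 3 = -6/3 = -2
  s[B,B] = ((-1.75)·(-1.75) + (-0.75)·(-0.75) + (2.25)·(2.25) + (0.25)·(0.25)) / 3 = 8.75/3 = 2.9167
  s[B,C] = ((-1.75)·(-1.25) + (-0.75)·(-1.25) + (2.25)·(2.75) + (0.25)·(-0.25)) / 3 = 9.25/3 = 3.0833
  s[C,C] = ((-1.25)·(-1.25) + (-1.25)·(-1.25) + (2.75)·(2.75) + (-0.25)·(-0.25)) / 3 = 10.75/3 = 3.5833
  Sample standard deviations s_i = √(s[i,i]):
  s(A) = √(5.3333) = 2.3094
  s(B) = √(2.9167) = 1.7078
  s(C) = √(3.5833) = 1.893

Step 3 — r_{ij} = s_{ij} / (s_i · s_j):
  r[A,A] = 1 (diagonal).
  r[A,B] = -0.6667 / (2.3094 · 1.7078) = -0.6667 / 3.9441 = -0.169
  r[A,C] = -2 / (2.3094 · 1.893) = -2 / 4.3716 = -0.4575
  r[B,B] = 1 (diagonal).
  r[B,C] = 3.0833 / (1.7078 · 1.893) = 3.0833 / 3.2329 = 0.9537
  r[C,C] = 1 (diagonal).

R is symmetric with unit diagonal. Assembling:

R = [[1, -0.169, -0.4575],
 [-0.169, 1, 0.9537],
 [-0.4575, 0.9537, 1]]


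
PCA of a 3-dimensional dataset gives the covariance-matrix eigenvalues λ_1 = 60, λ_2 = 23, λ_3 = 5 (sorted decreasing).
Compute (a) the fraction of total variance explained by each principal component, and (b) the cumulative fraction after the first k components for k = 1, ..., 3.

Step 1 — total variance = trace(Sigma) = Σ λ_i = 60 + 23 + 5 = 88.

Step 2 — fraction explained by component i = λ_i / Σ λ:
  PC1: 60/88 = 0.6818
  PC2: 23/88 = 0.2614
  PC3: 5/88 = 0.0568

Step 3 — cumulative fraction after k components = (λ_1 + ... + λ_k) / Σ λ:
  k = 1: 60/88 = 0.6818
  k = 2: (60 + 23)/88 = 83/88 = 0.9432
  k = 3: (60 + 23 + 5)/88 = 88/88 = 1

Summary (fraction, with percent):

explained: PC1 0.6818 (68.18%), PC2 0.2614 (26.14%), PC3 0.0568 (5.68%);  cumulative: 0.6818, 0.9432, 1


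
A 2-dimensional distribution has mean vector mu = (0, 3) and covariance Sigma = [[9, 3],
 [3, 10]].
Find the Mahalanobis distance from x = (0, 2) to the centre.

Step 1 — centre the observation: (x - mu) = (0, -1).

Step 2 — invert Sigma. det(Sigma) = 9·10 - (3)² = 81.
  Sigma^{-1} = (1/det) · [[d, -b], [-b, a]] = [[0.1235, -0.037],
 [-0.037, 0.1111]].

Step 3 — form the quadratic (x - mu)^T · Sigma^{-1} · (x - mu):
  Sigma^{-1} · (x - mu) = (0.037, -0.1111).
  (x - mu)^T · [Sigma^{-1} · (x - mu)] = (0)·(0.037) + (-1)·(-0.1111) = 0.1111.

Step 4 — take square root: d = √(0.1111) ≈ 0.3333.

d(x, mu) = √(0.1111) ≈ 0.3333


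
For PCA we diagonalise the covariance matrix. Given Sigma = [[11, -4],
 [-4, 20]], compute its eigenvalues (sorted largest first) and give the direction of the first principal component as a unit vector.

Step 1 — characteristic polynomial of 2×2 Sigma:
  det(Sigma - λI) = λ² - trace · λ + det = 0.
  trace = 11 + 20 = 31, det = 11·20 - (-4)² = 204.
Step 2 — discriminant:
  Δ = trace² - 4·det = 961 - 816 = 145.
Step 3 — eigenvalues:
  λ = (trace ± √Δ)/2 = (31 ± 12.0416)/2,
  λ_1 = 21.5208,  λ_2 = 9.4792.

Step 4 — unit eigenvector for λ_1: solve (Sigma - λ_1 I)v = 0. First row:
  (11 - 21.5208)·v_x + (-4)·v_y = 0, i.e. (-10.5208)·v_x + (-4)·v_y = 0,
  so v ∝ (b, λ_1 - a) = (-4, 10.5208); multiply by -1 so the first entry is positive: u = (4, -10.5208).
  ||u|| = √((4)² + (-10.5208)²) = √(126.6872) ≈ 11.2555,
  v_1 = u/||u|| ≈ (0.3554, -0.9347) (||v_1|| = 1).

λ_1 = 21.5208,  λ_2 = 9.4792;  v_1 ≈ (0.3554, -0.9347)


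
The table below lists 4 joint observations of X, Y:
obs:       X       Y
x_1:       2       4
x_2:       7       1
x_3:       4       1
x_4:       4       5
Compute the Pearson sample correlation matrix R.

Step 1 — column means:
  mean(X) = (2 + 7 + 4 + 4) / 4 = 17/4 = 4.25
  mean(Y) = (4 + 1 + 1 + 5) / 4 = 11/4 = 2.75

Step 2 — sample variances and covariances s[i,j] = (1/(n-1)) · Σ_k (x_{k,i} - mean_i) · (x_{k,j} - mean_j), with n-1 = 3:
  s[X,X] = ((-2.25)·(-2.25) + (2.75)·(2.75) + (-0.25)·(-0.25) + (-0.25)·(-0.25)) / 3 = 12.75/3 = 4.25
  s[X,Y] = ((-2.25)·(1.25) + (2.75)·(-1.75) + (-0.25)·(-1.75) + (-0.25)·(2.25)) / 3 = -7.75/3 = -2.5833
  s[Y,Y] = ((1.25)·(1.25) + (-1.75)·(-1.75) + (-1.75)·(-1.75) + (2.25)·(2.25)) / 3 = 12.75/3 = 4.25
  Sample standard deviations s_i = √(s[i,i]):
  s(X) = √(4.25) = 2.0616
  s(Y) = √(4.25) = 2.0616

Step 3 — r_{ij} = s_{ij} / (s_i · s_j):
  r[X,X] = 1 (diagonal).
  r[X,Y] = -2.5833 / (2.0616 · 2.0616) = -2.5833 / 4.25 = -0.6078
  r[Y,Y] = 1 (diagonal).

R is symmetric with unit diagonal. Assembling:

R = [[1, -0.6078],
 [-0.6078, 1]]


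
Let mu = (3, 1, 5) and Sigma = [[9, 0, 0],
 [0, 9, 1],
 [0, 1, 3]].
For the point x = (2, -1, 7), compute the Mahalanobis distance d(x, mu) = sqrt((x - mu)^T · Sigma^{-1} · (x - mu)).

Step 1 — centre the observation: (x - mu) = (-1, -2, 2).

Step 2 — invert Sigma (cofactor / det for 3×3, or solve directly):
  Sigma^{-1} = [[0.1111, 0, 0],
 [0, 0.1154, -0.0385],
 [0, -0.0385, 0.3462]].

Step 3 — form the quadratic (x - mu)^T · Sigma^{-1} · (x - mu):
  Sigma^{-1} · (x - mu) = (-0.1111, -0.3077, 0.7692).
  (x - mu)^T · [Sigma^{-1} · (x - mu)] = (-1)·(-0.1111) + (-2)·(-0.3077) + (2)·(0.7692) = 2.265.

Step 4 — take square root: d = √(2.265) ≈ 1.505.

d(x, mu) = √(2.265) ≈ 1.505


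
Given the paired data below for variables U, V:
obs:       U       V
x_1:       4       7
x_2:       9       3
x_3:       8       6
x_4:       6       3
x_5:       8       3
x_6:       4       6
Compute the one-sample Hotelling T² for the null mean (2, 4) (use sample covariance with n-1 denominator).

Step 1 — sample mean vector:
  mean(U) = (4 + 9 + 8 + 6 + 8 + 4) / 6 = 39/6 = 6.5
  mean(V) = (7 + 3 + 6 + 3 + 3 + 6) / 6 = 28/6 = 4.6667
  x̄ = (6.5, 4.6667),  deviation x̄ - mu_0 = (6.5, 4.6667) - (2, 4) = (4.5, 0.6667).

Step 2 — sample covariance matrix, S[i,j] = (1/(n-1)) · Σ_k (x_{k,i} - mean_i) · (x_{k,j} - mean_j), divisor n-1 = 5:
  S[U,U] = ((-2.5)·(-2.5) + (2.5)·(2.5) + (1.5)·(1.5) + (-0.5)·(-0.5) + (1.5)·(1.5) + (-2.5)·(-2.5)) / 5 = 23.5/5 = 4.7
  S[U,V] = ((-2.5)·(2.3333) + (2.5)·(-1.6667) + (1.5)·(1.3333) + (-0.5)·(-1.6667) + (1.5)·(-1.6667) + (-2.5)·(1.3333)) / 5 = -13/5 = -2.6
  S[V,V] = ((2.3333)·(2.3333) + (-1.6667)·(-1.6667) + (1.3333)·(1.3333) + (-1.6667)·(-1.6667) + (-1.6667)·(-1.6667) + (1.3333)·(1.3333)) / 5 = 17.3333/5 = 3.4667
  S = [[4.7, -2.6],
 [-2.6, 3.4667]].

Step 3 — invert S. det(S) = 4.7·3.4667 - (-2.6)² = 9.5333.
  S^{-1} = (1/det) · [[d, -b], [-b, a]] = [[0.3636, 0.2727],
 [0.2727, 0.493]].

Step 4 — quadratic form (x̄ - mu_0)^T · S^{-1} · (x̄ - mu_0):
  S^{-1} · (x̄ - mu_0) = (1.8182, 1.5559),
  (x̄ - mu_0)^T · [...] = (4.5)·(1.8182) + (0.6667)·(1.5559) = 9.2191.

Step 5 — scale by n: T² = 6 · 9.2191 = 55.3147.

T² ≈ 55.3147


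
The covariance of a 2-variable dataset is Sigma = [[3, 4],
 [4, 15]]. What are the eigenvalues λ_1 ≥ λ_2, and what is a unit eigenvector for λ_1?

Step 1 — characteristic polynomial of 2×2 Sigma:
  det(Sigma - λI) = λ² - trace · λ + det = 0.
  trace = 3 + 15 = 18, det = 3·15 - (4)² = 29.
Step 2 — discriminant:
  Δ = trace² - 4·det = 324 - 116 = 208.
Step 3 — eigenvalues:
  λ = (trace ± √Δ)/2 = (18 ± 14.4222)/2,
  λ_1 = 16.2111,  λ_2 = 1.7889.

Step 4 — unit eigenvector for λ_1: solve (Sigma - λ_1 I)v = 0. First row:
  (3 - 16.2111)·v_x + (4)·v_y = 0, i.e. (-13.2111)·v_x + (4)·v_y = 0,
  so v ∝ (b, λ_1 - a) = (4, 13.2111) = u.
  ||u|| = √((4)² + (13.2111)²) = √(190.5332) ≈ 13.8034,
  v_1 = u/||u|| ≈ (0.2898, 0.9571) (||v_1|| = 1).

λ_1 = 16.2111,  λ_2 = 1.7889;  v_1 ≈ (0.2898, 0.9571)


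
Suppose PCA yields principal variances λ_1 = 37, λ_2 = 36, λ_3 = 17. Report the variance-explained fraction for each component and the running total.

Step 1 — total variance = trace(Sigma) = Σ λ_i = 37 + 36 + 17 = 90.

Step 2 — fraction explained by component i = λ_i / Σ λ:
  PC1: 37/90 = 0.4111
  PC2: 36/90 = 0.4
  PC3: 17/90 = 0.1889

Step 3 — cumulative fraction after k components = (λ_1 + ... + λ_k) / Σ λ:
  k = 1: 37/90 = 0.4111
  k = 2: (37 + 36)/90 = 73/90 = 0.8111
  k = 3: (37 + 36 + 17)/90 = 90/90 = 1

Summary (fraction, with percent):

explained: PC1 0.4111 (41.11%), PC2 0.4 (40%), PC3 0.1889 (18.89%);  cumulative: 0.4111, 0.8111, 1
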